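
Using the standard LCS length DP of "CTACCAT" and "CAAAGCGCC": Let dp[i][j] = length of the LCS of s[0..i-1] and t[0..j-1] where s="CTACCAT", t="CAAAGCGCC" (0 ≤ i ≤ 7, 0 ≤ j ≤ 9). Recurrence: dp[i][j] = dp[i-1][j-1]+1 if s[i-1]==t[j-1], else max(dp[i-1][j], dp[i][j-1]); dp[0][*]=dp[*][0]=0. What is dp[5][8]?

   ''  C  A  A  A  G  C  G  C  C
''  0  0  0  0  0  0  0  0  0  0
 C  0  1  1  1  1  1  1  1  1  1
 T  0  1  1  1  1  1  1  1  1  1
 A  0  1  2  2  2  2  2  2  2  2
 C  0  1  2  2  2  2  3  3  3  3
 C  0  1  2  2  2  2  3  3  4  4
 A  0  1  2  3  3  3  3  3  4  4
 T  0  1  2  3  3  3  3  3  4  4

4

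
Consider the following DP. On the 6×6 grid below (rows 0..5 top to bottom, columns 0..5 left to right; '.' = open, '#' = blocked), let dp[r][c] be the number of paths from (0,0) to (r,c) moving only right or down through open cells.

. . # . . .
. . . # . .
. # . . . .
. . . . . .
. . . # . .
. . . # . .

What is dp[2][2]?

2

r\c   0   1   2   3   4   5
  0   1   1   0   0   0   0
  1   1   2   2   0   0   0
  2   1   0   2   2   2   2
  3   1   1   3   5   7   9
  4   1   2   5   0   7  16
  5   1   3   8   0   7  23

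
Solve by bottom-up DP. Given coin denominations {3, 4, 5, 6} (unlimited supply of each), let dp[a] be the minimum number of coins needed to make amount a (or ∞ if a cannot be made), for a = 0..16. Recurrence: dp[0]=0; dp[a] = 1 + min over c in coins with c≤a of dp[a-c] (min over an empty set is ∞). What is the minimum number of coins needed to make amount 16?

 a  0  1  2  3  4  5  6  7  8  9 10 11 12 13 14 15 16
dp  0  -  -  1  1  1  1  2  2  2  2  2  2  3  3  3  3
(- denotes ∞ / unreachable)

3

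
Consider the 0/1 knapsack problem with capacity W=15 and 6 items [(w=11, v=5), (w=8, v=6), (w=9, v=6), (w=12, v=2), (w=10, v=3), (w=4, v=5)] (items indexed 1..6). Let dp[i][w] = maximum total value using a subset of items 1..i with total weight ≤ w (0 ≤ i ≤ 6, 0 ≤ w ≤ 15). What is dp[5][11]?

6

i\w   0   1   2   3   4   5   6   7   8   9  10  11  12  13  14  15
  0   0   0   0   0   0   0   0   0   0   0   0   0   0   0   0   0
  1   0   0   0   0   0   0   0   0   0   0   0   5   5   5   5   5
  2   0   0   0   0   0   0   0   0   6   6   6   6   6   6   6   6
  3   0   0   0   0   0   0   0   0   6   6   6   6   6   6   6   6
  4   0   0   0   0   0   0   0   0   6   6   6   6   6   6   6   6
  5   0   0   0   0   0   0   0   0   6   6   6   6   6   6   6   6
  6   0   0   0   0   5   5   5   5   6   6   6   6  11  11  11  11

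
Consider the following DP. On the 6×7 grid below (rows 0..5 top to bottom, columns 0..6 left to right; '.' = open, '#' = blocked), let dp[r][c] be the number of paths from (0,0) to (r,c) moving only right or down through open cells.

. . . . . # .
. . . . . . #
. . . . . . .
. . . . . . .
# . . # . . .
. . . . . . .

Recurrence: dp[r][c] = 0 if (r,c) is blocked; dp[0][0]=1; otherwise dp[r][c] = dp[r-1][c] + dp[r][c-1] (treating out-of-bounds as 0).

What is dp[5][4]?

r\c   0   1   2   3   4   5   6
  0   1   1   1   1   1   0   0
  1   1   2   3   4   5   5   0
  2   1   3   6  10  15  20  20
  3   1   4  10  20  35  55  75
  4   0   4  14   0  35  90 165
  5   0   4  18  18  53 143 308

53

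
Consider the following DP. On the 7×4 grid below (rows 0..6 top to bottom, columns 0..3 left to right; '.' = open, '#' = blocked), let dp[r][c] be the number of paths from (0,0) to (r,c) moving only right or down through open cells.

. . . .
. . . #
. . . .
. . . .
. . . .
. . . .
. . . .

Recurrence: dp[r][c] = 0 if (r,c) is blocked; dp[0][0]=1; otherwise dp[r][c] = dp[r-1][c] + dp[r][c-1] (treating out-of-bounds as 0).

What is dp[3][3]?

r\c   0   1   2   3
  0   1   1   1   1
  1   1   2   3   0
  2   1   3   6   6
  3   1   4  10  16
  4   1   5  15  31
  5   1   6  21  52
  6   1   7  28  80

16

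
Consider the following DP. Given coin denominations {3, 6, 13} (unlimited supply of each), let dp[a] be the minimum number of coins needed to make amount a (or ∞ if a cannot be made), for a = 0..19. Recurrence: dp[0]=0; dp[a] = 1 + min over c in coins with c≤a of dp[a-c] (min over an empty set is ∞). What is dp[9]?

 a  0  1  2  3  4  5  6  7  8  9 10 11 12 13 14 15 16 17 18 19
dp  0  -  -  1  -  -  1  -  -  2  -  -  2  1  -  3  2  -  3  2
(- denotes ∞ / unreachable)

2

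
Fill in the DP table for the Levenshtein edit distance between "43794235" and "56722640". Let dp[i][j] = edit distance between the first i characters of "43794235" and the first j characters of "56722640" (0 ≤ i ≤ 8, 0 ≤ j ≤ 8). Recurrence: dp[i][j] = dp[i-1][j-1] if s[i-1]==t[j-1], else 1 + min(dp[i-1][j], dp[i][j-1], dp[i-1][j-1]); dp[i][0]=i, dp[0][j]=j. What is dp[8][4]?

6

   ''  5  6  7  2  2  6  4  0
''  0  1  2  3  4  5  6  7  8
 4  1  1  2  3  4  5  6  6  7
 3  2  2  2  3  4  5  6  7  7
 7  3  3  3  2  3  4  5  6  7
 9  4  4  4  3  3  4  5  6  7
 4  5  5  5  4  4  4  5  5  6
 2  6  6  6  5  4  4  5  6  6
 3  7  7  7  6  5  5  5  6  7
 5  8  7  8  7  6  6  6  6  7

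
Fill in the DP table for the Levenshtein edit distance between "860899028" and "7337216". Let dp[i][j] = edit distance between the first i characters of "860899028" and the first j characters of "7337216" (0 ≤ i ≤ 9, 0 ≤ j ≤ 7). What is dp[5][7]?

7

   ''  7  3  3  7  2  1  6
''  0  1  2  3  4  5  6  7
 8  1  1  2  3  4  5  6  7
 6  2  2  2  3  4  5  6  6
 0  3  3  3  3  4  5  6  7
 8  4  4  4  4  4  5  6  7
 9  5  5  5  5  5  5  6  7
 9  6  6  6  6  6  6  6  7
 0  7  7  7  7  7  7  7  7
 2  8  8  8  8  8  7  8  8
 8  9  9  9  9  9  8  8  9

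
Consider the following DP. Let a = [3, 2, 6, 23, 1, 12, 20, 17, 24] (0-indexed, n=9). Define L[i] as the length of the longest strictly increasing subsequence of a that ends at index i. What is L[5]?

3

   i    0    1    2    3    4    5    6    7    8
a[i]    3    2    6   23    1   12   20   17   24
L[i]    1    1    2    3    1    3    4    4    5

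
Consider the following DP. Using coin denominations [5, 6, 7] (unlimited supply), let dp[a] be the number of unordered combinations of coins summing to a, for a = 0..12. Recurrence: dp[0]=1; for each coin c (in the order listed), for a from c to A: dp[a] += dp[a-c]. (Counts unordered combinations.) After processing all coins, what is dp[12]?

after  coin     0     1     2     3     4     5     6     7     8     9    10    11    12
          5     1     0     0     0     0     1     0     0     0     0     1     0     0
          6     1     0     0     0     0     1     1     0     0     0     1     1     1
          7     1     0     0     0     0     1     1     1     0     0     1     1     2

2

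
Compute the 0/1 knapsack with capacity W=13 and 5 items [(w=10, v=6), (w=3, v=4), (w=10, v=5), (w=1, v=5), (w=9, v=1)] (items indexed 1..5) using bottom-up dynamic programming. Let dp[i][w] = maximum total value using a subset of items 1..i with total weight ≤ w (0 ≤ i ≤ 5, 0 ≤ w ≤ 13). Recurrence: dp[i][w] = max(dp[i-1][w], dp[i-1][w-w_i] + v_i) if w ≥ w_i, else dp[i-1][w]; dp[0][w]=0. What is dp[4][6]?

9

i\w   0   1   2   3   4   5   6   7   8   9  10  11  12  13
  0   0   0   0   0   0   0   0   0   0   0   0   0   0   0
  1   0   0   0   0   0   0   0   0   0   0   6   6   6   6
  2   0   0   0   4   4   4   4   4   4   4   6   6   6  10
  3   0   0   0   4   4   4   4   4   4   4   6   6   6  10
  4   0   5   5   5   9   9   9   9   9   9   9  11  11  11
  5   0   5   5   5   9   9   9   9   9   9   9  11  11  11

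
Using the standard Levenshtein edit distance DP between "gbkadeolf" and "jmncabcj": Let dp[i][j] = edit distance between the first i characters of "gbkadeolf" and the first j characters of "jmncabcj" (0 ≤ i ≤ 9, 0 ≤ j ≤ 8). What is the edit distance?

9

   ''  j  m  n  c  a  b  c  j
''  0  1  2  3  4  5  6  7  8
 g  1  1  2  3  4  5  6  7  8
 b  2  2  2  3  4  5  5  6  7
 k  3  3  3  3  4  5  6  6  7
 a  4  4  4  4  4  4  5  6  7
 d  5  5  5  5  5  5  5  6  7
 e  6  6  6  6  6  6  6  6  7
 o  7  7  7  7  7  7  7  7  7
 l  8  8  8  8  8  8  8  8  8
 f  9  9  9  9  9  9  9  9  9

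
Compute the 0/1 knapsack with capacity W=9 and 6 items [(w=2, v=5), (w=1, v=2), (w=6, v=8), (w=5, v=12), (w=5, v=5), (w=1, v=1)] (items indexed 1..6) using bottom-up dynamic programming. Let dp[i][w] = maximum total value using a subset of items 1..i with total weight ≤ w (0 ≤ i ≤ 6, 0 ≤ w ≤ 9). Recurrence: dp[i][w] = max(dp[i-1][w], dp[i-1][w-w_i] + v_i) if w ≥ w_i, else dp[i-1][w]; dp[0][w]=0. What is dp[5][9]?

i\w   0   1   2   3   4   5   6   7   8   9
  0   0   0   0   0   0   0   0   0   0   0
  1   0   0   5   5   5   5   5   5   5   5
  2   0   2   5   7   7   7   7   7   7   7
  3   0   2   5   7   7   7   8  10  13  15
  4   0   2   5   7   7  12  14  17  19  19
  5   0   2   5   7   7  12  14  17  19  19
  6   0   2   5   7   8  12  14  17  19  20

19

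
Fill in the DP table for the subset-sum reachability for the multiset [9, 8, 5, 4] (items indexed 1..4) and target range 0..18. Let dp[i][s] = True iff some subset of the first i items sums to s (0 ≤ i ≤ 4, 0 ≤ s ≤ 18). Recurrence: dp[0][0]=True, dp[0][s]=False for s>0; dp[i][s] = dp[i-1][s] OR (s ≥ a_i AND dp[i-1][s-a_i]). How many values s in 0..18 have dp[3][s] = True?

i\s   0   1   2   3   4   5   6   7   8   9  10  11  12  13  14  15  16  17  18
  0   T   F   F   F   F   F   F   F   F   F   F   F   F   F   F   F   F   F   F
  1   T   F   F   F   F   F   F   F   F   T   F   F   F   F   F   F   F   F   F
  2   T   F   F   F   F   F   F   F   T   T   F   F   F   F   F   F   F   T   F
  3   T   F   F   F   F   T   F   F   T   T   F   F   F   T   T   F   F   T   F
  4   T   F   F   F   T   T   F   F   T   T   F   F   T   T   T   F   F   T   T

7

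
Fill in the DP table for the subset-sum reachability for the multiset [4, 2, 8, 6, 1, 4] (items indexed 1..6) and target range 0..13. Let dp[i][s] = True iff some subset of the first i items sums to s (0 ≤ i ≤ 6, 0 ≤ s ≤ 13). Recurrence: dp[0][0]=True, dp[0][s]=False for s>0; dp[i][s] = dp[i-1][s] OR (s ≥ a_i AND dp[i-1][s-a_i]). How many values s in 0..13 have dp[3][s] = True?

i\s   0   1   2   3   4   5   6   7   8   9  10  11  12  13
  0   T   F   F   F   F   F   F   F   F   F   F   F   F   F
  1   T   F   F   F   T   F   F   F   F   F   F   F   F   F
  2   T   F   T   F   T   F   T   F   F   F   F   F   F   F
  3   T   F   T   F   T   F   T   F   T   F   T   F   T   F
  4   T   F   T   F   T   F   T   F   T   F   T   F   T   F
  5   T   T   T   T   T   T   T   T   T   T   T   T   T   T
  6   T   T   T   T   T   T   T   T   T   T   T   T   T   T

7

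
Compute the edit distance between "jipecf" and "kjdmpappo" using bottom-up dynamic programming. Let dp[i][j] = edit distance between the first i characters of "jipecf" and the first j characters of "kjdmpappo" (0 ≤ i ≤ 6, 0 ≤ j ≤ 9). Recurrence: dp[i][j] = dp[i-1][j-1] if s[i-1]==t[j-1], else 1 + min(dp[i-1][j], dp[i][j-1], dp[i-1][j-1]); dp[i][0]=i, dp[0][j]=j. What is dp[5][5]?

5

   ''  k  j  d  m  p  a  p  p  o
''  0  1  2  3  4  5  6  7  8  9
 j  1  1  1  2  3  4  5  6  7  8
 i  2  2  2  2  3  4  5  6  7  8
 p  3  3  3  3  3  3  4  5  6  7
 e  4  4  4  4  4  4  4  5  6  7
 c  5  5  5  5  5  5  5  5  6  7
 f  6  6  6  6  6  6  6  6  6  7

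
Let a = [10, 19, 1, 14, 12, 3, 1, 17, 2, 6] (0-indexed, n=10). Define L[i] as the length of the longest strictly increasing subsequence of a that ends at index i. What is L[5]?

   i    0    1    2    3    4    5    6    7    8    9
a[i]   10   19    1   14   12    3    1   17    2    6
L[i]    1    2    1    2    2    2    1    3    2    3

2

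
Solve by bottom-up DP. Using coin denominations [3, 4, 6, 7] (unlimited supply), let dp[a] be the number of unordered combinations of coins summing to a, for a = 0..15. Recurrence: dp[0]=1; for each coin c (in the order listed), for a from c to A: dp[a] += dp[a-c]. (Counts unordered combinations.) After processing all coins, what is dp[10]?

after  coin     0     1     2     3     4     5     6     7     8     9    10    11    12    13    14    15
          3     1     0     0     1     0     0     1     0     0     1     0     0     1     0     0     1
          4     1     0     0     1     1     0     1     1     1     1     1     1     2     1     1     2
          6     1     0     0     1     1     0     2     1     1     2     2     1     4     2     2     4
          7     1     0     0     1     1     0     2     2     1     2     3     2     4     4     4     5

3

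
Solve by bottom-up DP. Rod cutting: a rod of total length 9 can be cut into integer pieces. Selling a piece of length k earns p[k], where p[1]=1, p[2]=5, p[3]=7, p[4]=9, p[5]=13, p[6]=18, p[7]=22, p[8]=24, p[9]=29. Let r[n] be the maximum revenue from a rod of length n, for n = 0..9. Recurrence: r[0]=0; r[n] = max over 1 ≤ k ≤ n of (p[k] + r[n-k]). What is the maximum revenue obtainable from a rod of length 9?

29

   n    0    1    2    3    4    5    6    7    8    9
r[n]    0    1    5    7   10   13   18   22   24   29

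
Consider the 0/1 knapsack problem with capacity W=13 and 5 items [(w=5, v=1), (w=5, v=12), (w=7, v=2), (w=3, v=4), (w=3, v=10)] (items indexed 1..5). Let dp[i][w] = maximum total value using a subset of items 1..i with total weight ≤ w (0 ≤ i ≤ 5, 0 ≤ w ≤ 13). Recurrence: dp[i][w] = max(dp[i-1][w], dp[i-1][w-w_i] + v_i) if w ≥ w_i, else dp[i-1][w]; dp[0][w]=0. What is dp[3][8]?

12

i\w   0   1   2   3   4   5   6   7   8   9  10  11  12  13
  0   0   0   0   0   0   0   0   0   0   0   0   0   0   0
  1   0   0   0   0   0   1   1   1   1   1   1   1   1   1
  2   0   0   0   0   0  12  12  12  12  12  13  13  13  13
  3   0   0   0   0   0  12  12  12  12  12  13  13  14  14
  4   0   0   0   4   4  12  12  12  16  16  16  16  16  17
  5   0   0   0  10  10  12  14  14  22  22  22  26  26  26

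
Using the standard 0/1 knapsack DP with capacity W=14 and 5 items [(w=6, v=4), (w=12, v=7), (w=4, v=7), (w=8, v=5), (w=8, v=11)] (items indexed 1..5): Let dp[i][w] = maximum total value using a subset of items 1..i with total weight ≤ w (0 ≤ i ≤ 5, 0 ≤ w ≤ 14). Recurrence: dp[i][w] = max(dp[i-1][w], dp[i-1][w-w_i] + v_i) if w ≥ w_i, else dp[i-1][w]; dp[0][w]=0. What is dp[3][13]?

11

i\w   0   1   2   3   4   5   6   7   8   9  10  11  12  13  14
  0   0   0   0   0   0   0   0   0   0   0   0   0   0   0   0
  1   0   0   0   0   0   0   4   4   4   4   4   4   4   4   4
  2   0   0   0   0   0   0   4   4   4   4   4   4   7   7   7
  3   0   0   0   0   7   7   7   7   7   7  11  11  11  11  11
  4   0   0   0   0   7   7   7   7   7   7  11  11  12  12  12
  5   0   0   0   0   7   7   7   7  11  11  11  11  18  18  18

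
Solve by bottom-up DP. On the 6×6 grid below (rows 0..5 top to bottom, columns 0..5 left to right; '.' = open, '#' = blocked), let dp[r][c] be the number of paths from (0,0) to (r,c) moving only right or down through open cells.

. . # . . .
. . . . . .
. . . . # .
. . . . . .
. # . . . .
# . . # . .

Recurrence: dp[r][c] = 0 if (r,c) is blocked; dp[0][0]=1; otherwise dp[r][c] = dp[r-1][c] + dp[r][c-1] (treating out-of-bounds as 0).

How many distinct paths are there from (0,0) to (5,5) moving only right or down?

100

r\c   0   1   2   3   4   5
  0   1   1   0   0   0   0
  1   1   2   2   2   2   2
  2   1   3   5   7   0   2
  3   1   4   9  16  16  18
  4   1   0   9  25  41  59
  5   0   0   9   0  41 100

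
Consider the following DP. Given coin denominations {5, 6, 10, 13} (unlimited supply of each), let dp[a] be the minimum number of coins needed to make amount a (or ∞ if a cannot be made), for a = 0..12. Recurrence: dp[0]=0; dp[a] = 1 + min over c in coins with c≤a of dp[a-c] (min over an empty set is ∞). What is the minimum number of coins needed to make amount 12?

2

 a  0  1  2  3  4  5  6  7  8  9 10 11 12
dp  0  -  -  -  -  1  1  -  -  -  1  2  2
(- denotes ∞ / unreachable)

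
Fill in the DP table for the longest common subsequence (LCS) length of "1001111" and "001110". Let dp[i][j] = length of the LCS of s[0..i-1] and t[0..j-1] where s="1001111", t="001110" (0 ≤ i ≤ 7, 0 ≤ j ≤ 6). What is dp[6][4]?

4

   ''  0  0  1  1  1  0
''  0  0  0  0  0  0  0
 1  0  0  0  1  1  1  1
 0  0  1  1  1  1  1  2
 0  0  1  2  2  2  2  2
 1  0  1  2  3  3  3  3
 1  0  1  2  3  4  4  4
 1  0  1  2  3  4  5  5
 1  0  1  2  3  4  5  5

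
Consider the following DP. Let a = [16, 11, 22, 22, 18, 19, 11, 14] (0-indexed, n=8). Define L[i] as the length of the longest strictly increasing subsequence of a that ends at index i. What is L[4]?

   i    0    1    2    3    4    5    6    7
a[i]   16   11   22   22   18   19   11   14
L[i]    1    1    2    2    2    3    1    2

2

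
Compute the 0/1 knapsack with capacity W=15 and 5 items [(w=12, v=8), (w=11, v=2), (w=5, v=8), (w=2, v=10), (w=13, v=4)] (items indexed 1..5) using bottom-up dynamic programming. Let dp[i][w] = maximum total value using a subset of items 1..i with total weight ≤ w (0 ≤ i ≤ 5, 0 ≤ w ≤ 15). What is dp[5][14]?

18

i\w   0   1   2   3   4   5   6   7   8   9  10  11  12  13  14  15
  0   0   0   0   0   0   0   0   0   0   0   0   0   0   0   0   0
  1   0   0   0   0   0   0   0   0   0   0   0   0   8   8   8   8
  2   0   0   0   0   0   0   0   0   0   0   0   2   8   8   8   8
  3   0   0   0   0   0   8   8   8   8   8   8   8   8   8   8   8
  4   0   0  10  10  10  10  10  18  18  18  18  18  18  18  18  18
  5   0   0  10  10  10  10  10  18  18  18  18  18  18  18  18  18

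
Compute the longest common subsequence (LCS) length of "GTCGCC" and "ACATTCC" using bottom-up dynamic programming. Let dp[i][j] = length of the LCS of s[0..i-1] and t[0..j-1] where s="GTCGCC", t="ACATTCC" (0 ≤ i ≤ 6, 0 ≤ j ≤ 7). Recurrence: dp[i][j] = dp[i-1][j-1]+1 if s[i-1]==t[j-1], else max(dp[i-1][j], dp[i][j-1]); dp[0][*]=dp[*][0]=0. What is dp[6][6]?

   ''  A  C  A  T  T  C  C
''  0  0  0  0  0  0  0  0
 G  0  0  0  0  0  0  0  0
 T  0  0  0  0  1  1  1  1
 C  0  0  1  1  1  1  2  2
 G  0  0  1  1  1  1  2  2
 C  0  0  1  1  1  1  2  3
 C  0  0  1  1  1  1  2  3

2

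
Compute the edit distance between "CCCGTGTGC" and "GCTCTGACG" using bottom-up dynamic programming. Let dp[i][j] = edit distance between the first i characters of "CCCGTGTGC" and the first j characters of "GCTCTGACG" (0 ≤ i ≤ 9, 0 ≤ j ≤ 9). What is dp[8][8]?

5

   ''  G  C  T  C  T  G  A  C  G
''  0  1  2  3  4  5  6  7  8  9
 C  1  1  1  2  3  4  5  6  7  8
 C  2  2  1  2  2  3  4  5  6  7
 C  3  3  2  2  2  3  4  5  5  6
 G  4  3  3  3  3  3  3  4  5  5
 T  5  4  4  3  4  3  4  4  5  6
 G  6  5  5  4  4  4  3  4  5  5
 T  7  6  6  5  5  4  4  4  5  6
 G  8  7  7  6  6  5  4  5  5  5
 C  9  8  7  7  6  6  5  5  5  6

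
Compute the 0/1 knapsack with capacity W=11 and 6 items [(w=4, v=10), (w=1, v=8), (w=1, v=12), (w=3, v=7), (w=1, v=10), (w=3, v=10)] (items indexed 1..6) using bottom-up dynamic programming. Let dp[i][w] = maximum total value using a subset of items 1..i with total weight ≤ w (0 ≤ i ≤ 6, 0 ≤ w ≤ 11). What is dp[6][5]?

32

i\w   0   1   2   3   4   5   6   7   8   9  10  11
  0   0   0   0   0   0   0   0   0   0   0   0   0
  1   0   0   0   0  10  10  10  10  10  10  10  10
  2   0   8   8   8  10  18  18  18  18  18  18  18
  3   0  12  20  20  20  22  30  30  30  30  30  30
  4   0  12  20  20  20  27  30  30  30  37  37  37
  5   0  12  22  30  30  30  37  40  40  40  47  47
  6   0  12  22  30  30  32  40  40  40  47  50  50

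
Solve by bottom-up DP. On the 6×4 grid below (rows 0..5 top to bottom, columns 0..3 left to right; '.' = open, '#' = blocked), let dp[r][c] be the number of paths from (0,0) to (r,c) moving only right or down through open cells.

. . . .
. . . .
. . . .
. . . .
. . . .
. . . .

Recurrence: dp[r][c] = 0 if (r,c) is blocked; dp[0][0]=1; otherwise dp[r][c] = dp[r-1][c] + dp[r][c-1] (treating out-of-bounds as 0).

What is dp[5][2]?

r\c   0   1   2   3
  0   1   1   1   1
  1   1   2   3   4
  2   1   3   6  10
  3   1   4  10  20
  4   1   5  15  35
  5   1   6  21  56

21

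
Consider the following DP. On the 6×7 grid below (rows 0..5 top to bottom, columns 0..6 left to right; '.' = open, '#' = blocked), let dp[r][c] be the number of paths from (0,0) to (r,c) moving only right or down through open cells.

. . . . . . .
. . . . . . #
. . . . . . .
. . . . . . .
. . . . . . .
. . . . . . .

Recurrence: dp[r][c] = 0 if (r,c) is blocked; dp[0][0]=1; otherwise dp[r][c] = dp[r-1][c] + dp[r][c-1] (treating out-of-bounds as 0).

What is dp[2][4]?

r\c   0   1   2   3   4   5   6
  0   1   1   1   1   1   1   1
  1   1   2   3   4   5   6   0
  2   1   3   6  10  15  21  21
  3   1   4  10  20  35  56  77
  4   1   5  15  35  70 126 203
  5   1   6  21  56 126 252 455

15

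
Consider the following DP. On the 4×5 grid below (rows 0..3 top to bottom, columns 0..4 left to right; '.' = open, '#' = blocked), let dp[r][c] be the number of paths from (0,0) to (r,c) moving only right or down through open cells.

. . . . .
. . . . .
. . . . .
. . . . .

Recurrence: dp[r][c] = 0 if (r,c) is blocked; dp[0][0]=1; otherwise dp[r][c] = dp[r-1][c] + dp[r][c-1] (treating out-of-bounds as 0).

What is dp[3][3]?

r\c   0   1   2   3   4
  0   1   1   1   1   1
  1   1   2   3   4   5
  2   1   3   6  10  15
  3   1   4  10  20  35

20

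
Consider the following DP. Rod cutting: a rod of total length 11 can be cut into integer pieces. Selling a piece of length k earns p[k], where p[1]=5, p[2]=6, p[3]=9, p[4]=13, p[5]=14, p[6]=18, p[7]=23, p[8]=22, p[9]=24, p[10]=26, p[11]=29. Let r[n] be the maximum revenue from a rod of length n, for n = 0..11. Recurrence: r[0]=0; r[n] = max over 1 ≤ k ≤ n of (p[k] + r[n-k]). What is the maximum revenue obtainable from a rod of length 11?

   n    0    1    2    3    4    5    6    7    8    9   10   11
r[n]    0    5   10   15   20   25   30   35   40   45   50   55

55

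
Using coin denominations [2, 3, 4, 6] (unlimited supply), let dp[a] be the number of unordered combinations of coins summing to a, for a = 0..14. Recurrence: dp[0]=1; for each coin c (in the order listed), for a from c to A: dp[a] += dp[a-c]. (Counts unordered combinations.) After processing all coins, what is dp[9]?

after  coin     0     1     2     3     4     5     6     7     8     9    10    11    12    13    14
          2     1     0     1     0     1     0     1     0     1     0     1     0     1     0     1
          3     1     0     1     1     1     1     2     1     2     2     2     2     3     2     3
          4     1     0     1     1     2     1     3     2     4     3     5     4     7     5     8
          6     1     0     1     1     2     1     4     2     5     4     7     5    11     7    13

4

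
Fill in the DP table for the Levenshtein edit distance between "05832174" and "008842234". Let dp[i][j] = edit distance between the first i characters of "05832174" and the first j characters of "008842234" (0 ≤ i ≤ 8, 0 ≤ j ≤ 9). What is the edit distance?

   ''  0  0  8  8  4  2  2  3  4
''  0  1  2  3  4  5  6  7  8  9
 0  1  0  1  2  3  4  5  6  7  8
 5  2  1  1  2  3  4  5  6  7  8
 8  3  2  2  1  2  3  4  5  6  7
 3  4  3  3  2  2  3  4  5  5  6
 2  5  4  4  3  3  3  3  4  5  6
 1  6  5  5  4  4  4  4  4  5  6
 7  7  6  6  5  5  5  5  5  5  6
 4  8  7  7  6  6  5  6  6  6  5

5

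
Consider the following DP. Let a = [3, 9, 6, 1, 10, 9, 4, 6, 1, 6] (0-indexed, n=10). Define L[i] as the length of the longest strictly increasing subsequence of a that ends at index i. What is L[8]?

   i    0    1    2    3    4    5    6    7    8    9
a[i]    3    9    6    1   10    9    4    6    1    6
L[i]    1    2    2    1    3    3    2    3    1    3

1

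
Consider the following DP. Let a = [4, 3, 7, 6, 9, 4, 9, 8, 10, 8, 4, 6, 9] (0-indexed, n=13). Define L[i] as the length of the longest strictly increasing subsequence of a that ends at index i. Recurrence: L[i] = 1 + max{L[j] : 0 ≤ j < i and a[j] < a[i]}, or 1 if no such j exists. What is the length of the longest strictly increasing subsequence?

   i    0    1    2    3    4    5    6    7    8    9   10   11   12
a[i]    4    3    7    6    9    4    9    8   10    8    4    6    9
L[i]    1    1    2    2    3    2    3    3    4    3    2    3    4

4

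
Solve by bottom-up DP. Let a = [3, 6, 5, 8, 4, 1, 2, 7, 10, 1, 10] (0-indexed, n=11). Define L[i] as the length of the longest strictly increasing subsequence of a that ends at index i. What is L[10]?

   i    0    1    2    3    4    5    6    7    8    9   10
a[i]    3    6    5    8    4    1    2    7   10    1   10
L[i]    1    2    2    3    2    1    2    3    4    1    4

4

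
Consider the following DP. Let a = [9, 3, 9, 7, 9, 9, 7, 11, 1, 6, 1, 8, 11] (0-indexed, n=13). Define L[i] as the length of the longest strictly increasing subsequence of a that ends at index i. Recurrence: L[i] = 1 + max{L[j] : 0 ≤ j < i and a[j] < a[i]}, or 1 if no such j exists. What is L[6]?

   i    0    1    2    3    4    5    6    7    8    9   10   11   12
a[i]    9    3    9    7    9    9    7   11    1    6    1    8   11
L[i]    1    1    2    2    3    3    2    4    1    2    1    3    4

2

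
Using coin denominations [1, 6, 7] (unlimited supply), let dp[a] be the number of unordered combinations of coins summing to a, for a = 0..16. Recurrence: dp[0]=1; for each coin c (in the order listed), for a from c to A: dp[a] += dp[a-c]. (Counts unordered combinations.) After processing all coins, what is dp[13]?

after  coin     0     1     2     3     4     5     6     7     8     9    10    11    12    13    14    15    16
          1     1     1     1     1     1     1     1     1     1     1     1     1     1     1     1     1     1
          6     1     1     1     1     1     1     2     2     2     2     2     2     3     3     3     3     3
          7     1     1     1     1     1     1     2     3     3     3     3     3     4     5     6     6     6

5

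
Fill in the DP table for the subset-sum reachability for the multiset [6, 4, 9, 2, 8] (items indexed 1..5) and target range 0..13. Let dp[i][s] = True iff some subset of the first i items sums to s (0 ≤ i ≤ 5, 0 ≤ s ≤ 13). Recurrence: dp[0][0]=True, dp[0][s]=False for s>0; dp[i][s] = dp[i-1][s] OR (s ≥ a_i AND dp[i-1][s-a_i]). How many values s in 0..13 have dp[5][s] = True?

i\s   0   1   2   3   4   5   6   7   8   9  10  11  12  13
  0   T   F   F   F   F   F   F   F   F   F   F   F   F   F
  1   T   F   F   F   F   F   T   F   F   F   F   F   F   F
  2   T   F   F   F   T   F   T   F   F   F   T   F   F   F
  3   T   F   F   F   T   F   T   F   F   T   T   F   F   T
  4   T   F   T   F   T   F   T   F   T   T   T   T   T   T
  5   T   F   T   F   T   F   T   F   T   T   T   T   T   T

10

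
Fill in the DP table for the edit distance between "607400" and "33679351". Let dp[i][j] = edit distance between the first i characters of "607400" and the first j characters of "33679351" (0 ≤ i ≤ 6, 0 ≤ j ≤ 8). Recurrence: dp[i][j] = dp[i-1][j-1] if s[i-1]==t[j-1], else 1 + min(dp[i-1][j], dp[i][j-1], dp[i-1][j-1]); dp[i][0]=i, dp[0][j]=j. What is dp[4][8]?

7

   ''  3  3  6  7  9  3  5  1
''  0  1  2  3  4  5  6  7  8
 6  1  1  2  2  3  4  5  6  7
 0  2  2  2  3  3  4  5  6  7
 7  3  3  3  3  3  4  5  6  7
 4  4  4  4  4  4  4  5  6  7
 0  5  5  5  5  5  5  5  6  7
 0  6  6  6  6  6  6  6  6  7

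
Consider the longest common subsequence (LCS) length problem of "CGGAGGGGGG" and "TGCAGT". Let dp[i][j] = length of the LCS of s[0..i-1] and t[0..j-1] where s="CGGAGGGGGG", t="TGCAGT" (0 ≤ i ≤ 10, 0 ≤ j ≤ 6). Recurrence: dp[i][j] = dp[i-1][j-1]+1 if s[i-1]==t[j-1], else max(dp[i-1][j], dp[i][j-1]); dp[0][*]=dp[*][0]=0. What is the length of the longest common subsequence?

3

   ''  T  G  C  A  G  T
''  0  0  0  0  0  0  0
 C  0  0  0  1  1  1  1
 G  0  0  1  1  1  2  2
 G  0  0  1  1  1  2  2
 A  0  0  1  1  2  2  2
 G  0  0  1  1  2  3  3
 G  0  0  1  1  2  3  3
 G  0  0  1  1  2  3  3
 G  0  0  1  1  2  3  3
 G  0  0  1  1  2  3  3
 G  0  0  1  1  2  3  3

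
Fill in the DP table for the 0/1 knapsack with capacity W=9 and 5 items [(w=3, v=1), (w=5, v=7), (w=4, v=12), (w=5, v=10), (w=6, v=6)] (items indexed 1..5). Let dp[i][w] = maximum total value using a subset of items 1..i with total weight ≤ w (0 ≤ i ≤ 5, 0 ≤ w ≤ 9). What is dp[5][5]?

12

i\w   0   1   2   3   4   5   6   7   8   9
  0   0   0   0   0   0   0   0   0   0   0
  1   0   0   0   1   1   1   1   1   1   1
  2   0   0   0   1   1   7   7   7   8   8
  3   0   0   0   1  12  12  12  13  13  19
  4   0   0   0   1  12  12  12  13  13  22
  5   0   0   0   1  12  12  12  13  13  22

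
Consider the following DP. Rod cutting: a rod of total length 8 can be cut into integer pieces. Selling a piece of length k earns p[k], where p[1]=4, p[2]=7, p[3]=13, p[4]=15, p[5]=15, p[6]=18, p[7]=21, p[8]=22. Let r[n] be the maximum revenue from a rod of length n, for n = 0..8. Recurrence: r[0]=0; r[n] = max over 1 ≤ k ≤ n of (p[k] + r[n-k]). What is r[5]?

   n    0    1    2    3    4    5    6    7    8
r[n]    0    4    8   13   17   21   26   30   34

21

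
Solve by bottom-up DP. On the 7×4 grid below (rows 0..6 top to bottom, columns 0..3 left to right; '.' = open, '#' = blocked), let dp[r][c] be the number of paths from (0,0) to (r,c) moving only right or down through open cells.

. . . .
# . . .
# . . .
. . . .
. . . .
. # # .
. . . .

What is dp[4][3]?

r\c   0   1   2   3
  0   1   1   1   1
  1   0   1   2   3
  2   0   1   3   6
  3   0   1   4  10
  4   0   1   5  15
  5   0   0   0  15
  6   0   0   0  15

15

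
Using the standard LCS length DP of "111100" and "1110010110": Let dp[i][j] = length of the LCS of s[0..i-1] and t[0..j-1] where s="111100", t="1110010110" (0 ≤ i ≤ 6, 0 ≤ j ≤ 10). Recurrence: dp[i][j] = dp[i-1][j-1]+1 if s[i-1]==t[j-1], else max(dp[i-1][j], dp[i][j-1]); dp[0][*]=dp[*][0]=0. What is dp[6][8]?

   ''  1  1  1  0  0  1  0  1  1  0
''  0  0  0  0  0  0  0  0  0  0  0
 1  0  1  1  1  1  1  1  1  1  1  1
 1  0  1  2  2  2  2  2  2  2  2  2
 1  0  1  2  3  3  3  3  3  3  3  3
 1  0  1  2  3  3  3  4  4  4  4  4
 0  0  1  2  3  4  4  4  5  5  5  5
 0  0  1  2  3  4  5  5  5  5  5  6

5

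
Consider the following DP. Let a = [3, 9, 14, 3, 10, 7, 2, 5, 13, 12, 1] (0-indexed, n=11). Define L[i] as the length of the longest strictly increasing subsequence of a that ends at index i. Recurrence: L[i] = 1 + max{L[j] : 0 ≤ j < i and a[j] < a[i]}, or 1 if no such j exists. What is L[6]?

1

   i    0    1    2    3    4    5    6    7    8    9   10
a[i]    3    9   14    3   10    7    2    5   13   12    1
L[i]    1    2    3    1    3    2    1    2    4    4    1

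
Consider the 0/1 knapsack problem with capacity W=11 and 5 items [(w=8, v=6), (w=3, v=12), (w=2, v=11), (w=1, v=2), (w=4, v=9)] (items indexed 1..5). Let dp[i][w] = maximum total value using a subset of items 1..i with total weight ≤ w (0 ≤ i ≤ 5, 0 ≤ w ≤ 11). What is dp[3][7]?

i\w   0   1   2   3   4   5   6   7   8   9  10  11
  0   0   0   0   0   0   0   0   0   0   0   0   0
  1   0   0   0   0   0   0   0   0   6   6   6   6
  2   0   0   0  12  12  12  12  12  12  12  12  18
  3   0   0  11  12  12  23  23  23  23  23  23  23
  4   0   2  11  13  14  23  25  25  25  25  25  25
  5   0   2  11  13  14  23  25  25  25  32  34  34

23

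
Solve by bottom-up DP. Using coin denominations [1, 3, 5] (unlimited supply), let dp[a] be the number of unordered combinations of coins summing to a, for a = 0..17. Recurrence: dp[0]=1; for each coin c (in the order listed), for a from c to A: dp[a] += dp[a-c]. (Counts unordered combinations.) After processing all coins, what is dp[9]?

after  coin     0     1     2     3     4     5     6     7     8     9    10    11    12    13    14    15    16    17
          1     1     1     1     1     1     1     1     1     1     1     1     1     1     1     1     1     1     1
          3     1     1     1     2     2     2     3     3     3     4     4     4     5     5     5     6     6     6
          5     1     1     1     2     2     3     4     4     5     6     7     8     9    10    11    13    14    15

6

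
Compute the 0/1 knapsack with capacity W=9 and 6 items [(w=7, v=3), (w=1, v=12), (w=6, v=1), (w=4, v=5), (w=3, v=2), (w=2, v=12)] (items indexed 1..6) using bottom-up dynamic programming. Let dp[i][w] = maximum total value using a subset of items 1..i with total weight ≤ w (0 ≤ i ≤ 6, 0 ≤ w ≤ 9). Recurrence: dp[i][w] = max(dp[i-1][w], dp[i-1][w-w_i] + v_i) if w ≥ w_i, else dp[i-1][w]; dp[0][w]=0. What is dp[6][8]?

29

i\w   0   1   2   3   4   5   6   7   8   9
  0   0   0   0   0   0   0   0   0   0   0
  1   0   0   0   0   0   0   0   3   3   3
  2   0  12  12  12  12  12  12  12  15  15
  3   0  12  12  12  12  12  12  13  15  15
  4   0  12  12  12  12  17  17  17  17  17
  5   0  12  12  12  14  17  17  17  19  19
  6   0  12  12  24  24  24  26  29  29  29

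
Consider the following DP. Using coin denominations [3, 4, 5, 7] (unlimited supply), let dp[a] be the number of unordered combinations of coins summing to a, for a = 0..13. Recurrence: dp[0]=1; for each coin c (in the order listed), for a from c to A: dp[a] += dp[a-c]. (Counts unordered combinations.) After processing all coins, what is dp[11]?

3

after  coin     0     1     2     3     4     5     6     7     8     9    10    11    12    13
          3     1     0     0     1     0     0     1     0     0     1     0     0     1     0
          4     1     0     0     1     1     0     1     1     1     1     1     1     2     1
          5     1     0     0     1     1     1     1     1     2     2     2     2     3     3
          7     1     0     0     1     1     1     1     2     2     2     3     3     4     4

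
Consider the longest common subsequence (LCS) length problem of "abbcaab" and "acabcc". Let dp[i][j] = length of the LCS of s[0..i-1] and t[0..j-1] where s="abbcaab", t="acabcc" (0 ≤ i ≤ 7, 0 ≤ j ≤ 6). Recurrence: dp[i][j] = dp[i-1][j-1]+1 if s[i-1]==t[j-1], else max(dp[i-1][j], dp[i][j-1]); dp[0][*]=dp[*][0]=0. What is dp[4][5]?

   ''  a  c  a  b  c  c
''  0  0  0  0  0  0  0
 a  0  1  1  1  1  1  1
 b  0  1  1  1  2  2  2
 b  0  1  1  1  2  2  2
 c  0  1  2  2  2  3  3
 a  0  1  2  3  3  3  3
 a  0  1  2  3  3  3  3
 b  0  1  2  3  4  4  4

3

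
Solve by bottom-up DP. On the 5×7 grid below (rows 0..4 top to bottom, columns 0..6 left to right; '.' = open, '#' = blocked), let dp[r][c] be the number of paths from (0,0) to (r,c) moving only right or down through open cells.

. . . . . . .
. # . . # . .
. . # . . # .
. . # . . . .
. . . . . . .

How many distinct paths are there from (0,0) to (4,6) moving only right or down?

r\c   0   1   2   3   4   5   6
  0   1   1   1   1   1   1   1
  1   1   0   1   2   0   1   2
  2   1   1   0   2   2   0   2
  3   1   2   0   2   4   4   6
  4   1   3   3   5   9  13  19

19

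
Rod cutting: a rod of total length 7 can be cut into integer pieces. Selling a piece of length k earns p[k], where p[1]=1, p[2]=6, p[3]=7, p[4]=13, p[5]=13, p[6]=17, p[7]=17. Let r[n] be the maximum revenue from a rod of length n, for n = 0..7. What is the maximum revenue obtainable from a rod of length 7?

   n    0    1    2    3    4    5    6    7
r[n]    0    1    6    7   13   14   19   20

20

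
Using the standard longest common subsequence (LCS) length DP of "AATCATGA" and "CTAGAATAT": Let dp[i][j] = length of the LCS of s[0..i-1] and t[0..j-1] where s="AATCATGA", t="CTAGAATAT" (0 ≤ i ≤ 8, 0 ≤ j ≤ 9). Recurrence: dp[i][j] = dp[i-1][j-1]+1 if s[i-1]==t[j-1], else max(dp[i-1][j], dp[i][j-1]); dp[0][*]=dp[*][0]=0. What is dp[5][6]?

3

   ''  C  T  A  G  A  A  T  A  T
''  0  0  0  0  0  0  0  0  0  0
 A  0  0  0  1  1  1  1  1  1  1
 A  0  0  0  1  1  2  2  2  2  2
 T  0  0  1  1  1  2  2  3  3  3
 C  0  1  1  1  1  2  2  3  3  3
 A  0  1  1  2  2  2  3  3  4  4
 T  0  1  2  2  2  2  3  4  4  5
 G  0  1  2  2  3  3  3  4  4  5
 A  0  1  2  3  3  4  4  4  5  5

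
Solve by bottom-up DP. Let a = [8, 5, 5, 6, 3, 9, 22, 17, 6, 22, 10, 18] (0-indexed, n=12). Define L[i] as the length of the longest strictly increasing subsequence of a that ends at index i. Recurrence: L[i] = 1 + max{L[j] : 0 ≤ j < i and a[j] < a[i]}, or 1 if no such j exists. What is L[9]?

5

   i    0    1    2    3    4    5    6    7    8    9   10   11
a[i]    8    5    5    6    3    9   22   17    6   22   10   18
L[i]    1    1    1    2    1    3    4    4    2    5    4    5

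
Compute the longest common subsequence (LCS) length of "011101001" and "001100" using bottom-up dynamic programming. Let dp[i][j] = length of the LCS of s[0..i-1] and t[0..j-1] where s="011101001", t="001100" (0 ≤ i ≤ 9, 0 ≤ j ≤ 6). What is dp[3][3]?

2

   ''  0  0  1  1  0  0
''  0  0  0  0  0  0  0
 0  0  1  1  1  1  1  1
 1  0  1  1  2  2  2  2
 1  0  1  1  2  3  3  3
 1  0  1  1  2  3  3  3
 0  0  1  2  2  3  4  4
 1  0  1  2  3  3  4  4
 0  0  1  2  3  3  4  5
 0  0  1  2  3  3  4  5
 1  0  1  2  3  4  4  5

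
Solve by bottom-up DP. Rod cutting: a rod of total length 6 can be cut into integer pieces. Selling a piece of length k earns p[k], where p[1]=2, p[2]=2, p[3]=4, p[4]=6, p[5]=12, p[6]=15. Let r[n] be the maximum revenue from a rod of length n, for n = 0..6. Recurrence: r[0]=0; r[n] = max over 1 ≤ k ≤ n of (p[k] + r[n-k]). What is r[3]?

   n    0    1    2    3    4    5    6
r[n]    0    2    4    6    8   12   15

6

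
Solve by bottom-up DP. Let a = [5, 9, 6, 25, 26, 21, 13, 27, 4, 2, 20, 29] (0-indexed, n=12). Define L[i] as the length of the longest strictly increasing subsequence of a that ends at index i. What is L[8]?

   i    0    1    2    3    4    5    6    7    8    9   10   11
a[i]    5    9    6   25   26   21   13   27    4    2   20   29
L[i]    1    2    2    3    4    3    3    5    1    1    4    6

1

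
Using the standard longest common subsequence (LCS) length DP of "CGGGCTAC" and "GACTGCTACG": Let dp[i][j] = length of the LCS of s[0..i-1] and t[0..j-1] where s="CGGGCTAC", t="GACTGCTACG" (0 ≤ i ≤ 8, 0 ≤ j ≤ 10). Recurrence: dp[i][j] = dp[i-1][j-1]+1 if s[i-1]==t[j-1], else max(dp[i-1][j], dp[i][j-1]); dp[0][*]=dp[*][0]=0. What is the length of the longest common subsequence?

6

   ''  G  A  C  T  G  C  T  A  C  G
''  0  0  0  0  0  0  0  0  0  0  0
 C  0  0  0  1  1  1  1  1  1  1  1
 G  0  1  1  1  1  2  2  2  2  2  2
 G  0  1  1  1  1  2  2  2  2  2  3
 G  0  1  1  1  1  2  2  2  2  2  3
 C  0  1  1  2  2  2  3  3  3  3  3
 T  0  1  1  2  3  3  3  4  4  4  4
 A  0  1  2  2  3  3  3  4  5  5  5
 C  0  1  2  3  3  3  4  4  5  6  6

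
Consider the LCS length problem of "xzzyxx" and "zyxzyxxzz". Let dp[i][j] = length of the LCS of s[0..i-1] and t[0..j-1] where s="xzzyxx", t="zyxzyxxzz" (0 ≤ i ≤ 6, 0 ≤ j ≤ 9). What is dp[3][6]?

   ''  z  y  x  z  y  x  x  z  z
''  0  0  0  0  0  0  0  0  0  0
 x  0  0  0  1  1  1  1  1  1  1
 z  0  1  1  1  2  2  2  2  2  2
 z  0  1  1  1  2  2  2  2  3  3
 y  0  1  2  2  2  3  3  3  3  3
 x  0  1  2  3  3  3  4  4  4  4
 x  0  1  2  3  3  3  4  5  5  5

2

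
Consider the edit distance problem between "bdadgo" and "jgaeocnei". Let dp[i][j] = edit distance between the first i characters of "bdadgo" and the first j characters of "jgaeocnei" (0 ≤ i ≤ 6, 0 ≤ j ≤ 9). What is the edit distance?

8

   ''  j  g  a  e  o  c  n  e  i
''  0  1  2  3  4  5  6  7  8  9
 b  1  1  2  3  4  5  6  7  8  9
 d  2  2  2  3  4  5  6  7  8  9
 a  3  3  3  2  3  4  5  6  7  8
 d  4  4  4  3  3  4  5  6  7  8
 g  5  5  4  4  4  4  5  6  7  8
 o  6  6  5  5  5  4  5  6  7  8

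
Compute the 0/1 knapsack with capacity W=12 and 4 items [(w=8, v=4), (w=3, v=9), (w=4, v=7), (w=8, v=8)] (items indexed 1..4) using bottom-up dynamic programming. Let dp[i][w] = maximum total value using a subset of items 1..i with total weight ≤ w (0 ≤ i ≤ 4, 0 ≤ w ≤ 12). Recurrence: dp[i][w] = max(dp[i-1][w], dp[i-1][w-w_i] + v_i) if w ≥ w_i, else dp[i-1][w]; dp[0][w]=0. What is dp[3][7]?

16

i\w   0   1   2   3   4   5   6   7   8   9  10  11  12
  0   0   0   0   0   0   0   0   0   0   0   0   0   0
  1   0   0   0   0   0   0   0   0   4   4   4   4   4
  2   0   0   0   9   9   9   9   9   9   9   9  13  13
  3   0   0   0   9   9   9   9  16  16  16  16  16  16
  4   0   0   0   9   9   9   9  16  16  16  16  17  17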